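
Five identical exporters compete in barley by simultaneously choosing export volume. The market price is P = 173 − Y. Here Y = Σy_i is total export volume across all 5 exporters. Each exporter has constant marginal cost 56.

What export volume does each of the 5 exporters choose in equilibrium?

A representative exporter's profit is π_i = y_i(173 − Y) − 56y_i, with Y = y_i + Σ_{j≠i} y_j.
First-order condition: 117 − 2y_i − Σ_{j≠i} y_j = 0.
Imposing symmetry (y_j = y for all j) turns Σ_{j≠i} y_j into 4y, so 117 = 6y and y = 19.5.

19.5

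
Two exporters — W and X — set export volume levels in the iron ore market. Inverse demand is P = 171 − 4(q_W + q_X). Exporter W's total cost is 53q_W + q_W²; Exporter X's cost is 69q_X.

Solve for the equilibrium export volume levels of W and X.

8.375, 8.5625

Exporter W's profit: π = q_W(171 − 4(q_W + q_X)) − 53q_W − q_W².
∂π/∂q_W = 118 − 10q_W − 4q_X = 0, so q_W = 11.8 − 0.4q_X.
For X: ∂π/∂q_X = 102 − 8q_X − 4q_W = 0 ⇒ q_X = 12.75 − 0.5q_W.
Substituting the second reaction function into the first: q_W = 11.8 − 0.4(12.75 − 0.5q_W), which gives 0.8q_W = 6.7 ⇒ q_W = 8.375.
Then q_X = 12.75 − 0.5·8.375 = 8.5625.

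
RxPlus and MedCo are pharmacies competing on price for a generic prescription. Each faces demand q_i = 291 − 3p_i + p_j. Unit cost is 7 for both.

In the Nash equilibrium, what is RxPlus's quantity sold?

166.2

RxPlus's profit: π = (p_{RxPlus} − 7)(291 − 3p_{RxPlus} + p_{MedCo}).
∂π/∂p_{RxPlus} = 312 − 6p_{RxPlus} + p_{MedCo} = 0 ⇒ p_{RxPlus} = 52 + (1/6)p_{MedCo}.
The game is symmetric, so in equilibrium p_{MedCo} = p_{RxPlus}: the reaction function gives (5/6)p_{RxPlus} = 52, hence p_{RxPlus} = 62.4.
q_{RxPlus} = 291 − 3·62.4 + 62.4 = 166.2.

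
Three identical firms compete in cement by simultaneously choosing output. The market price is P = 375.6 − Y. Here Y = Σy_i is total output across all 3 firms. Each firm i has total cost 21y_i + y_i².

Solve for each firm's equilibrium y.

A representative firm's profit is π_i = y_i(375.6 − Y) − 21y_i − y_i², with Y = y_i + Σ_{j≠i} y_j.
First-order condition: 354.6 − 4y_i − Σ_{j≠i} y_j = 0.
In a symmetric equilibrium every firm chooses the same y, so Σ_{j≠i} y_j = 2y. The condition becomes 354.6 − 6y = 0, giving y = 354.6/6 = 59.1.

59.1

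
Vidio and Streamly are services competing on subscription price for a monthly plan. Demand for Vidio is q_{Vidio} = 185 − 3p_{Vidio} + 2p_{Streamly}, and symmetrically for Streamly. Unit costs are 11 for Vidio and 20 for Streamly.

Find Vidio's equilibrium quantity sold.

135.5625

Vidio's profit: π = (p_{Vidio} − 11)(185 − 3p_{Vidio} + 2p_{Streamly}).
∂π/∂p_{Vidio} = 218 − 6p_{Vidio} + 2p_{Streamly} = 0 ⇒ p_{Vidio} = 109/3 + (1/3)p_{Streamly}.
Similarly p_{Streamly} = 245/6 + (1/3)p_{Vidio}.
Plugging p_{Streamly} into Vidio's best response: p_{Vidio} = 109/3 + (1/3)(245/6 + (1/3)p_{Vidio}) ⇒ (8/9)p_{Vidio} = 899/18, so p_{Vidio} = 56.1875.
Then p_{Streamly} = 245/6 + (1/3)·56.1875 = 59.5625.
q_{Vidio} = 185 − 3·56.1875 + 2·59.5625 = 135.5625.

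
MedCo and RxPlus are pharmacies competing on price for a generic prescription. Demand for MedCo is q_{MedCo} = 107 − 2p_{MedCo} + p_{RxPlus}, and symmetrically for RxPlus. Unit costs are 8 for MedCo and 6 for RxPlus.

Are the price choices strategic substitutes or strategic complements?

MedCo's profit: π = (p_{MedCo} − 8)(107 − 2p_{MedCo} + p_{RxPlus}).
∂π/∂p_{MedCo} = 123 − 4p_{MedCo} + p_{RxPlus} = 0 ⇒ p_{MedCo} = 30.75 + 0.25p_{RxPlus}.
The best-response slope dp_{MedCo}/dp_{RxPlus} = 0.25 > 0: the reaction function is upward-sloping, so the choices are strategic complements.

strategic complements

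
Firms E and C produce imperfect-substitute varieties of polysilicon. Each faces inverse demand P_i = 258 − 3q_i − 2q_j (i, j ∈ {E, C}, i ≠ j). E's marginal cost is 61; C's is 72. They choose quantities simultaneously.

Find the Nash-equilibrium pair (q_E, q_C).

25.3125, 22.5625

Firm E's profit: π = q_E(258 − 3q_E − 2q_C) − 61q_E.
∂π/∂q_E = 197 − 6q_E − 2q_C = 0 ⇒ q_E = 197/6 − (1/3)q_C.
Similarly q_C = 31 − (1/3)q_E.
Plugging q_C into E's best response: q_E = 197/6 − (1/3)(31 − (1/3)q_E) ⇒ (8/9)q_E = 22.5, so q_E = 25.3125.
Then q_C = 31 − (1/3)·25.3125 = 22.5625.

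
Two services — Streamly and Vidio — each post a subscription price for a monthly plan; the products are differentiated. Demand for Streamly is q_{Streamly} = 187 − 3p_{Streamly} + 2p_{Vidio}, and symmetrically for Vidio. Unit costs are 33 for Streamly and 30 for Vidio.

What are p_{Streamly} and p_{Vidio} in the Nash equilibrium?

Streamly's profit: π = (p_{Streamly} − 33)(187 − 3p_{Streamly} + 2p_{Vidio}).
∂π/∂p_{Streamly} = 286 − 6p_{Streamly} + 2p_{Vidio} = 0 ⇒ p_{Streamly} = 143/3 + (1/3)p_{Vidio}.
Similarly p_{Vidio} = 277/6 + (1/3)p_{Streamly}.
Solving the two reaction functions simultaneously: (1 − (1/3)(1/3))p_{Streamly} = 143/3 + (1/3)·(277/6), so (8/9)p_{Streamly} = 1135/18 and p_{Streamly} = 70.9375.
Then p_{Vidio} = 277/6 + (1/3)·70.9375 = 69.8125.

70.9375, 69.8125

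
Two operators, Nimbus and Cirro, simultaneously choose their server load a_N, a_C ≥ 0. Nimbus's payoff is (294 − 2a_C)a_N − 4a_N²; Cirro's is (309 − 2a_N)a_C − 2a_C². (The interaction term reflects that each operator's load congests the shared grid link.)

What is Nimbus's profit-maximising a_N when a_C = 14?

33.25

Expanding Nimbus's payoff: 294a_N − 2a_Ca_N − 4a_N².
∂π/∂a_N = 294 − 2a_C − 8a_N = 0, so a_N = 36.75 − 0.25a_C.
At a_C = 14: a_N = 36.75 − 0.25·14 = 33.25.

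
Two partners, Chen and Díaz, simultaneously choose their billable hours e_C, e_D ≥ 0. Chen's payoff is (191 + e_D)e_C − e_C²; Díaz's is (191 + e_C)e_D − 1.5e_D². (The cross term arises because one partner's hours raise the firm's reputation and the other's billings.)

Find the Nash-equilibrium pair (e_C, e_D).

Expanding Chen's payoff: 191e_C + e_De_C − e_C².
∂π/∂e_C = 191 + e_D − 2e_C = 0, so e_C = 95.5 + 0.5e_D.
Likewise for Díaz: e_D = 191/3 + (1/3)e_C.
Substituting the second reaction function into the first: e_C = 95.5 + 0.5(191/3 + (1/3)e_C), which gives (5/6)e_C = 382/3 ⇒ e_C = 152.8.
Then e_D = 191/3 + (1/3)·152.8 = 114.6.

152.8, 114.6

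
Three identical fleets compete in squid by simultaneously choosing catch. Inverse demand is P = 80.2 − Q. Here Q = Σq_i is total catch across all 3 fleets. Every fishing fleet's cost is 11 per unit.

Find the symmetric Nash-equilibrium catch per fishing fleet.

A representative fishing fleet's profit is π_i = q_i(80.2 − Q) − 11q_i, with Q = q_i + Σ_{j≠i} q_j.
First-order condition: 69.2 − 2q_i − Σ_{j≠i} q_j = 0.
In a symmetric equilibrium every fishing fleet chooses the same q, so Σ_{j≠i} q_j = 2q. The condition becomes 69.2 − 4q = 0, giving q = 69.2/4 = 17.3.

17.3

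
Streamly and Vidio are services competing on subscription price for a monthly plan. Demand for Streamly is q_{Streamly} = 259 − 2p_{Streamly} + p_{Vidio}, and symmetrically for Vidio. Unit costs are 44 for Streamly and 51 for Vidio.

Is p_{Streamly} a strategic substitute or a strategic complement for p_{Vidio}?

Streamly's profit: π = (p_{Streamly} − 44)(259 − 2p_{Streamly} + p_{Vidio}).
∂π/∂p_{Streamly} = 347 − 4p_{Streamly} + p_{Vidio} = 0 ⇒ p_{Streamly} = 86.75 + 0.25p_{Vidio}.
The best-response slope dp_{Streamly}/dp_{Vidio} = 0.25 > 0: the reaction function is upward-sloping, so the choices are strategic complements.

strategic complements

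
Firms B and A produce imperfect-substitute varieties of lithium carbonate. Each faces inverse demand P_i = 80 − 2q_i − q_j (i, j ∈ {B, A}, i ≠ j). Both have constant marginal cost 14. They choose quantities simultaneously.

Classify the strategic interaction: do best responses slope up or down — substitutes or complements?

strategic substitutes

Firm B's profit: π = q_B(80 − 2q_B − q_A) − 14q_B.
∂π/∂q_B = 66 − 4q_B − q_A = 0 ⇒ q_B = 16.5 − 0.25q_A.
The best-response slope dq_B/dq_A = −0.25 < 0: the reaction function is downward-sloping, so the choices are strategic substitutes.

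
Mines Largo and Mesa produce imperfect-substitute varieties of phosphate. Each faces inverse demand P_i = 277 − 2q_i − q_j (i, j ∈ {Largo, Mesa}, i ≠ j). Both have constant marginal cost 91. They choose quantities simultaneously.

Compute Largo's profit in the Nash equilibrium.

2767.68

Mine Largo's profit: π = q_{Largo}(277 − 2q_{Largo} − q_{Mesa}) − 91q_{Largo}.
∂π/∂q_{Largo} = 186 − 4q_{Largo} − q_{Mesa} = 0 ⇒ q_{Largo} = 46.5 − 0.25q_{Mesa}.
By symmetry q_{Mesa} = q_{Largo}; substituting into the reaction function, 1.25q_{Largo} = 46.5 and q_{Largo} = 37.2.
P_{Largo} = 277 − 2·37.2 − 37.2 = 165.4.
Profit = (165.4 − 91)·37.2 = 2767.68.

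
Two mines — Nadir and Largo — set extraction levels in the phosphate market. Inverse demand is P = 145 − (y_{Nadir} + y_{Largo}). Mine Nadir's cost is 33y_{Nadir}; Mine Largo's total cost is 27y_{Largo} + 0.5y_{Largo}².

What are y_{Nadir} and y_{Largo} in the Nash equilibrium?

43.6, 24.8

Mine Nadir's profit: π = y_{Nadir}(145 − (y_{Nadir} + y_{Largo})) − 33y_{Nadir}.
∂π/∂y_{Nadir} = 112 − 2y_{Nadir} − y_{Largo} = 0, so y_{Nadir} = 56 − 0.5y_{Largo}.
For Largo: ∂π/∂y_{Largo} = 118 − 3y_{Largo} − y_{Nadir} = 0 ⇒ y_{Largo} = 118/3 − (1/3)y_{Nadir}.
Substituting the second reaction function into the first: y_{Nadir} = 56 − 0.5(118/3 − (1/3)y_{Nadir}), which gives (5/6)y_{Nadir} = 109/3 ⇒ y_{Nadir} = 43.6.
Then y_{Largo} = 118/3 − (1/3)·43.6 = 24.8.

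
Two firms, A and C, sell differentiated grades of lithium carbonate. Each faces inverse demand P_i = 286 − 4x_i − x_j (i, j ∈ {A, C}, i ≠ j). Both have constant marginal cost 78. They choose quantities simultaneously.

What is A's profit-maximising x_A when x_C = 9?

Firm A's profit: π = x_A(286 − 4x_A − x_C) − 78x_A.
∂π/∂x_A = 208 − 8x_A − x_C = 0 ⇒ x_A = 26 − 0.125x_C.
At x_C = 9: x_A = 26 − 0.125·9 = 24.875.

24.875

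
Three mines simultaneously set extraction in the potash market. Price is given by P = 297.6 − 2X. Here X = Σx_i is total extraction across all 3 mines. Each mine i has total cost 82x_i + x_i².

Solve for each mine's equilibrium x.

A representative mine's profit is π_i = x_i(297.6 − 2X) − 82x_i − x_i², with X = x_i + Σ_{j≠i} x_j.
First-order condition: 215.6 − 6x_i − 2Σ_{j≠i} x_j = 0.
Imposing symmetry (x_j = x for all j) turns Σ_{j≠i} x_j into 2x, so 215.6 = 10x and x = 21.56.

21.56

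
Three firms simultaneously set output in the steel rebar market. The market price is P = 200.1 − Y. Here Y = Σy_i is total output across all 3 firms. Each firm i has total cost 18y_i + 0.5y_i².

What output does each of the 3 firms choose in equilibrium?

A representative firm's profit is π_i = y_i(200.1 − Y) − 18y_i − 0.5y_i², with Y = y_i + Σ_{j≠i} y_j.
First-order condition: 182.1 − 3y_i − Σ_{j≠i} y_j = 0.
Imposing symmetry (y_j = y for all j) turns Σ_{j≠i} y_j into 2y, so 182.1 = 5y and y = 36.42.

36.42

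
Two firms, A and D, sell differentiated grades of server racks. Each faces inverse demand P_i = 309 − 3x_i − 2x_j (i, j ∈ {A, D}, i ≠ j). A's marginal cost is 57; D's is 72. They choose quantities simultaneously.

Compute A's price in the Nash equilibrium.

154.3125

Firm A's profit: π = x_A(309 − 3x_A − 2x_D) − 57x_A.
∂π/∂x_A = 252 − 6x_A − 2x_D = 0 ⇒ x_A = 42 − (1/3)x_D.
Similarly x_D = 39.5 − (1/3)x_A.
Substituting the second reaction function into the first: x_A = 42 − (1/3)(39.5 − (1/3)x_A), which gives (8/9)x_A = 173/6 ⇒ x_A = 32.4375.
Then x_D = 39.5 − (1/3)·32.4375 = 28.6875.
P_A = 309 − 3·32.4375 − 2·28.6875 = 154.3125.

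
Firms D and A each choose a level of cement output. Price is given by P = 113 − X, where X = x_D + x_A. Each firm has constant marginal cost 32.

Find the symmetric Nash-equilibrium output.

27

Firm D's profit: π = x_D(113 − (x_D + x_A)) − 32x_D.
∂π/∂x_D = 81 − 2x_D − x_A = 0, so x_D = 40.5 − 0.5x_A.
Setting x_D = x_A in the reaction function: x_D = 40.5 − 0.5x_D, so x_D = 40.5 / 1.5 = 27.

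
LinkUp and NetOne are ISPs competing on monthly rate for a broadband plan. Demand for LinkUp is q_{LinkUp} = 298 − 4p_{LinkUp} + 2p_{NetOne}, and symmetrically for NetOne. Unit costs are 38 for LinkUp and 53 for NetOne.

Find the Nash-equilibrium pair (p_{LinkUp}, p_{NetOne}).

77, 83

LinkUp's profit: π = (p_{LinkUp} − 38)(298 − 4p_{LinkUp} + 2p_{NetOne}).
∂π/∂p_{LinkUp} = 450 − 8p_{LinkUp} + 2p_{NetOne} = 0 ⇒ p_{LinkUp} = 56.25 + 0.25p_{NetOne}.
Similarly p_{NetOne} = 63.75 + 0.25p_{LinkUp}.
Solving the two reaction functions simultaneously: (1 − (0.25)(0.25))p_{LinkUp} = 56.25 + 0.25·63.75, so 0.9375p_{LinkUp} = 72.1875 and p_{LinkUp} = 77.
Then p_{NetOne} = 63.75 + 0.25·77 = 83.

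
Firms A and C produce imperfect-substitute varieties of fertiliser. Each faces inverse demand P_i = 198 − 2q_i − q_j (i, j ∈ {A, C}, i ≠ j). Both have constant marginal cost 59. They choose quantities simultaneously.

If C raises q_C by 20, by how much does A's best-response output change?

-5

Firm A's profit: π = q_A(198 − 2q_A − q_C) − 59q_A.
∂π/∂q_A = 139 − 4q_A − q_C = 0 ⇒ q_A = 34.75 − 0.25q_C.
The reaction-function slope is −0.25, so a 20-unit rise in q_C moves q_A by −0.25 × 20 = −5. A's best response falls — the actions are strategic substitutes.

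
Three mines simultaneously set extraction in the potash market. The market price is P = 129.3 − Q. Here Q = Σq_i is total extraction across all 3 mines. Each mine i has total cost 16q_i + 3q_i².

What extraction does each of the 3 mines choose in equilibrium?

A representative mine's profit is π_i = q_i(129.3 − Q) − 16q_i − 3q_i², with Q = q_i + Σ_{j≠i} q_j.
First-order condition: 113.3 − 8q_i − Σ_{j≠i} q_j = 0.
With identical mines, set every q_j = q: then 113.3 − 8q − 2q = 0, i.e. q = 113.3/10 = 11.33.

11.33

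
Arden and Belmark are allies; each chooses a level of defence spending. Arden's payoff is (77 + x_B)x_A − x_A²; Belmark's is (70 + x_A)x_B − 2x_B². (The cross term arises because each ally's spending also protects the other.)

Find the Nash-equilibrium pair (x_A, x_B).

Expanding Arden's payoff: 77x_A + x_Bx_A − x_A².
∂π/∂x_A = 77 + x_B − 2x_A = 0, so x_A = 38.5 + 0.5x_B.
Likewise for Belmark: x_B = 17.5 + 0.25x_A.
Solving the two reaction functions simultaneously: (1 − (0.5)(0.25))x_A = 38.5 + 0.5·17.5, so 0.875x_A = 47.25 and x_A = 54.
Then x_B = 17.5 + 0.25·54 = 31.

54, 31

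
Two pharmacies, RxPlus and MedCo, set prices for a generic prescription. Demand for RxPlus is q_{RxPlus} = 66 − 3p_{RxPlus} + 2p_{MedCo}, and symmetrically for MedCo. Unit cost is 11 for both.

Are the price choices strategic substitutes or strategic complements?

strategic complements

RxPlus's profit: π = (p_{RxPlus} − 11)(66 − 3p_{RxPlus} + 2p_{MedCo}).
∂π/∂p_{RxPlus} = 99 − 6p_{RxPlus} + 2p_{MedCo} = 0 ⇒ p_{RxPlus} = 16.5 + (1/3)p_{MedCo}.
The best-response slope dp_{RxPlus}/dp_{MedCo} = 1/3 > 0: the reaction function is upward-sloping, so the choices are strategic complements.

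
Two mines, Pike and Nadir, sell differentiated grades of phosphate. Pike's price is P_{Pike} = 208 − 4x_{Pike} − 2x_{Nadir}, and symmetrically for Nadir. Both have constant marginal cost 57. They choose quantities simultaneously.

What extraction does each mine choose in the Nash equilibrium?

Mine Pike's profit: π = x_{Pike}(208 − 4x_{Pike} − 2x_{Nadir}) − 57x_{Pike}.
∂π/∂x_{Pike} = 151 − 8x_{Pike} − 2x_{Nadir} = 0 ⇒ x_{Pike} = 18.875 − 0.25x_{Nadir}.
The game is symmetric, so in equilibrium x_{Nadir} = x_{Pike}: the reaction function gives 1.25x_{Pike} = 18.875, hence x_{Pike} = 15.1.

15.1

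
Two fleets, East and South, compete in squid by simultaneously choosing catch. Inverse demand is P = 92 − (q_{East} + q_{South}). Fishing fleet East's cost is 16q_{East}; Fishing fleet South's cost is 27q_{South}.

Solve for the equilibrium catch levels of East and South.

Fishing fleet East's profit: π = q_{East}(92 − (q_{East} + q_{South})) − 16q_{East}.
∂π/∂q_{East} = 76 − 2q_{East} − q_{South} = 0, so q_{East} = 38 − 0.5q_{South}.
By the same steps for South: q_{South} = 32.5 − 0.5q_{East}.
Substituting the second reaction function into the first: q_{East} = 38 − 0.5(32.5 − 0.5q_{East}), which gives 0.75q_{East} = 21.75 ⇒ q_{East} = 29.
Then q_{South} = 32.5 − 0.5·29 = 18.

29, 18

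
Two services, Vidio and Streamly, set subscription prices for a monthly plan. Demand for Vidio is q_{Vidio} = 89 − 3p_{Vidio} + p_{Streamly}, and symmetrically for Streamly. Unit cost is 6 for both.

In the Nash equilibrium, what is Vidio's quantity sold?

46.2

Vidio's profit: π = (p_{Vidio} − 6)(89 − 3p_{Vidio} + p_{Streamly}).
∂π/∂p_{Vidio} = 107 − 6p_{Vidio} + p_{Streamly} = 0 ⇒ p_{Vidio} = 107/6 + (1/6)p_{Streamly}.
The game is symmetric, so in equilibrium p_{Streamly} = p_{Vidio}: the reaction function gives (5/6)p_{Vidio} = 107/6, hence p_{Vidio} = 21.4.
q_{Vidio} = 89 − 3·21.4 + 21.4 = 46.2.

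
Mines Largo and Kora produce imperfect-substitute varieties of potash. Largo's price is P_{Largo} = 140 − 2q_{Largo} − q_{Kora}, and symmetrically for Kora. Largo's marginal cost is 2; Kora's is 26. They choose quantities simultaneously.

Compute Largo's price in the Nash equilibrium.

60.4

Mine Largo's profit: π = q_{Largo}(140 − 2q_{Largo} − q_{Kora}) − 2q_{Largo}.
∂π/∂q_{Largo} = 138 − 4q_{Largo} − q_{Kora} = 0 ⇒ q_{Largo} = 34.5 − 0.25q_{Kora}.
Similarly q_{Kora} = 28.5 − 0.25q_{Largo}.
Solving the two reaction functions simultaneously: (1 − (−0.25)(−0.25))q_{Largo} = 34.5 − 0.25·28.5, so 0.9375q_{Largo} = 27.375 and q_{Largo} = 29.2.
Then q_{Kora} = 28.5 − 0.25·29.2 = 21.2.
P_{Largo} = 140 − 2·29.2 − 21.2 = 60.4.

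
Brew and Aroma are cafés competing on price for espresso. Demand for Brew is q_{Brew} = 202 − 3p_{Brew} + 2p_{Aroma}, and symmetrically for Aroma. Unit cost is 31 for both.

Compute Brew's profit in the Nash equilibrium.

5482.6875

Brew's profit: π = (p_{Brew} − 31)(202 − 3p_{Brew} + 2p_{Aroma}).
∂π/∂p_{Brew} = 295 − 6p_{Brew} + 2p_{Aroma} = 0 ⇒ p_{Brew} = 295/6 + (1/3)p_{Aroma}.
By symmetry p_{Aroma} = p_{Brew}; substituting into the reaction function, (2/3)p_{Brew} = 295/6 and p_{Brew} = 73.75.
q_{Brew} = 202 − 3·73.75 + 2·73.75 = 128.25.
Profit = (73.75 − 31)·128.25 = 5482.6875.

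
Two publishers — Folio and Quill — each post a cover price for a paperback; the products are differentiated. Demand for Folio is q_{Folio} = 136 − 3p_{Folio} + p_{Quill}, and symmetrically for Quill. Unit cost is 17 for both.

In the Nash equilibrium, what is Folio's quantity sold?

Folio's profit: π = (p_{Folio} − 17)(136 − 3p_{Folio} + p_{Quill}).
∂π/∂p_{Folio} = 187 − 6p_{Folio} + p_{Quill} = 0 ⇒ p_{Folio} = 187/6 + (1/6)p_{Quill}.
The game is symmetric, so in equilibrium p_{Quill} = p_{Folio}: the reaction function gives (5/6)p_{Folio} = 187/6, hence p_{Folio} = 37.4.
q_{Folio} = 136 − 3·37.4 + 37.4 = 61.2.

61.2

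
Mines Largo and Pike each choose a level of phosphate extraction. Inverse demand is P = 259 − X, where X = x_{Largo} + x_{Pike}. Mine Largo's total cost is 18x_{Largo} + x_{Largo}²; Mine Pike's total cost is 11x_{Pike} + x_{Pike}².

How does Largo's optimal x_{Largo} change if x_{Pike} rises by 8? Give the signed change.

-2

Mine Largo's profit: π = x_{Largo}(259 − (x_{Largo} + x_{Pike})) − 18x_{Largo} − x_{Largo}².
∂π/∂x_{Largo} = 241 − 4x_{Largo} − x_{Pike} = 0, so x_{Largo} = 60.25 − 0.25x_{Pike}.
The reaction-function slope is −0.25, so an 8-unit rise in x_{Pike} moves x_{Largo} by −0.25 × 8 = −2. Largo's best response falls — the actions are strategic substitutes.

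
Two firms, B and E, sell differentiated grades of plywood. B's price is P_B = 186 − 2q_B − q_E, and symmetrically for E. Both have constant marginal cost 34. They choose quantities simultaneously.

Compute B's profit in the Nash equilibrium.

Firm B's profit: π = q_B(186 − 2q_B − q_E) − 34q_B.
∂π/∂q_B = 152 − 4q_B − q_E = 0 ⇒ q_B = 38 − 0.25q_E.
The game is symmetric, so in equilibrium q_E = q_B: the reaction function gives 1.25q_B = 38, hence q_B = 30.4.
P_B = 186 − 2·30.4 − 30.4 = 94.8.
Profit = (94.8 − 34)·30.4 = 1848.32.

1848.32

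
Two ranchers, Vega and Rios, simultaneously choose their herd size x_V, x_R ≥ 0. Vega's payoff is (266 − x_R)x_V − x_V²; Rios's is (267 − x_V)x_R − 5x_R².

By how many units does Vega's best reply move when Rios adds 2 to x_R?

-1

Expanding Vega's payoff: 266x_V − x_Rx_V − x_V².
∂π/∂x_V = 266 − x_R − 2x_V = 0, so x_V = 133 − 0.5x_R.
The reaction-function slope is −0.5, so a 2-unit rise in x_R moves x_V by −0.5 × 2 = −1. Vega's best response falls — the actions are strategic substitutes.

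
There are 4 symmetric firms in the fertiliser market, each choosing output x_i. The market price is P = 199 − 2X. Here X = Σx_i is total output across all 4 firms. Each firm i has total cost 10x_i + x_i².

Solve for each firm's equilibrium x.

A representative firm's profit is π_i = x_i(199 − 2X) − 10x_i − x_i², with X = x_i + Σ_{j≠i} x_j.
First-order condition: 189 − 6x_i − 2Σ_{j≠i} x_j = 0.
Imposing symmetry (x_j = x for all j) turns Σ_{j≠i} x_j into 3x, so 189 = 12x and x = 15.75.

15.75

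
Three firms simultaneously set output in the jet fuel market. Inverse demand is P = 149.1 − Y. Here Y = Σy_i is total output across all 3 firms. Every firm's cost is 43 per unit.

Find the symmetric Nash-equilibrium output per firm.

26.525

A representative firm's profit is π_i = y_i(149.1 − Y) − 43y_i, with Y = y_i + Σ_{j≠i} y_j.
First-order condition: 106.1 − 2y_i − Σ_{j≠i} y_j = 0.
With identical firms, set every y_j = y: then 106.1 − 2y − 2y = 0, i.e. y = 106.1/4 = 26.525.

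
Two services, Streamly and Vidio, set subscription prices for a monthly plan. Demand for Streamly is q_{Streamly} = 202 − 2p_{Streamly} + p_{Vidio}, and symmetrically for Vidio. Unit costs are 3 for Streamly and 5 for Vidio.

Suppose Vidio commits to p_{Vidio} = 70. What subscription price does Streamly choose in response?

69.5

Streamly's profit: π = (p_{Streamly} − 3)(202 − 2p_{Streamly} + p_{Vidio}).
∂π/∂p_{Streamly} = 208 − 4p_{Streamly} + p_{Vidio} = 0 ⇒ p_{Streamly} = 52 + 0.25p_{Vidio}.
At p_{Vidio} = 70: p_{Streamly} = 52 + 0.25·70 = 69.5.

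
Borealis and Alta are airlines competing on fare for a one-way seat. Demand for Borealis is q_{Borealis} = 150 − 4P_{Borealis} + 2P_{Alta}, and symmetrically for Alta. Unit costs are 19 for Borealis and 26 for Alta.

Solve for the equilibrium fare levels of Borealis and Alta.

38.6, 41.4

Borealis's profit: π = (P_{Borealis} − 19)(150 − 4P_{Borealis} + 2P_{Alta}).
∂π/∂P_{Borealis} = 226 − 8P_{Borealis} + 2P_{Alta} = 0 ⇒ P_{Borealis} = 28.25 + 0.25P_{Alta}.
Similarly P_{Alta} = 31.75 + 0.25P_{Borealis}.
Plugging P_{Alta} into Borealis's best response: P_{Borealis} = 28.25 + 0.25(31.75 + 0.25P_{Borealis}) ⇒ 0.9375P_{Borealis} = 36.1875, so P_{Borealis} = 38.6.
Then P_{Alta} = 31.75 + 0.25·38.6 = 41.4.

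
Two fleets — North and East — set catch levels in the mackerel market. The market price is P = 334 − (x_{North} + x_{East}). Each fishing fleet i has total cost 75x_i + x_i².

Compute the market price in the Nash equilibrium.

Fishing fleet North's profit: π = x_{North}(334 − (x_{North} + x_{East})) − 75x_{North} − x_{North}².
∂π/∂x_{North} = 259 − 4x_{North} − x_{East} = 0, so x_{North} = 64.75 − 0.25x_{East}.
Setting x_{North} = x_{East} in the reaction function: x_{North} = 64.75 − 0.25x_{North}, so x_{North} = 64.75 / 1.25 = 51.8.
Equilibrium price: P = 334 − 103.6 = 230.4.

230.4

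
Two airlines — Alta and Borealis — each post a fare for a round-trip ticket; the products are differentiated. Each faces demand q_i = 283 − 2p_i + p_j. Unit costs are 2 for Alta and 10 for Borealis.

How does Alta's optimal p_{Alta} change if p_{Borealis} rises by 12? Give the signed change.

Alta's profit: π = (p_{Alta} − 2)(283 − 2p_{Alta} + p_{Borealis}).
∂π/∂p_{Alta} = 287 − 4p_{Alta} + p_{Borealis} = 0 ⇒ p_{Alta} = 71.75 + 0.25p_{Borealis}.
The reaction-function slope is 0.25, so a 12-unit rise in p_{Borealis} moves p_{Alta} by 0.25 × 12 = 3. Alta's best response rises — the actions are strategic complements.

3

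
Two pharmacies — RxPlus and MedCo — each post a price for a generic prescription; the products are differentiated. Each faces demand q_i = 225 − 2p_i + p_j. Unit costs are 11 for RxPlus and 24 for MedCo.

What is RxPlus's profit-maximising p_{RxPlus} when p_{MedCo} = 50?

RxPlus's profit: π = (p_{RxPlus} − 11)(225 − 2p_{RxPlus} + p_{MedCo}).
∂π/∂p_{RxPlus} = 247 − 4p_{RxPlus} + p_{MedCo} = 0 ⇒ p_{RxPlus} = 61.75 + 0.25p_{MedCo}.
At p_{MedCo} = 50: p_{RxPlus} = 61.75 + 0.25·50 = 74.25.

74.25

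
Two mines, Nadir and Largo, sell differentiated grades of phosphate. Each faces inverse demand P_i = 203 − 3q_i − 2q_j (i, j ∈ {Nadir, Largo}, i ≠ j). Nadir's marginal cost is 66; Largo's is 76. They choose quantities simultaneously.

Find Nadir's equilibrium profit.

945.1875

Mine Nadir's profit: π = q_{Nadir}(203 − 3q_{Nadir} − 2q_{Largo}) − 66q_{Nadir}.
∂π/∂q_{Nadir} = 137 − 6q_{Nadir} − 2q_{Largo} = 0 ⇒ q_{Nadir} = 137/6 − (1/3)q_{Largo}.
Similarly q_{Largo} = 127/6 − (1/3)q_{Nadir}.
Substituting the second reaction function into the first: q_{Nadir} = 137/6 − (1/3)(127/6 − (1/3)q_{Nadir}), which gives (8/9)q_{Nadir} = 142/9 ⇒ q_{Nadir} = 17.75.
Then q_{Largo} = 127/6 − (1/3)·17.75 = 15.25.
P_{Nadir} = 203 − 3·17.75 − 2·15.25 = 119.25.
Profit = (119.25 − 66)·17.75 = 945.1875.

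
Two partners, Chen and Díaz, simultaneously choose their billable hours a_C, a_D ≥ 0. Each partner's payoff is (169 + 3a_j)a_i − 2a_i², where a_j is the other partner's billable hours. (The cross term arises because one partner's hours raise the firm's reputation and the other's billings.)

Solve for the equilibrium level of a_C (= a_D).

Chen's payoff is (169 + 3a_D)a_C − 2a_C².
∂π/∂a_C = 169 + 3a_D − 4a_C = 0, so a_C = 42.25 + 0.75a_D.
The game is symmetric, so in equilibrium a_D = a_C: the reaction function gives 0.25a_C = 42.25, hence a_C = 169.

169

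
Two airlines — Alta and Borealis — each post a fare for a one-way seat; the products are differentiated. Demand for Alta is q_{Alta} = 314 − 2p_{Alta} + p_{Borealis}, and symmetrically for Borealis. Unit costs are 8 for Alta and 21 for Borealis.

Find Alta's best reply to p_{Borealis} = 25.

88.75

Alta's profit: π = (p_{Alta} − 8)(314 − 2p_{Alta} + p_{Borealis}).
∂π/∂p_{Alta} = 330 − 4p_{Alta} + p_{Borealis} = 0 ⇒ p_{Alta} = 82.5 + 0.25p_{Borealis}.
At p_{Borealis} = 25: p_{Alta} = 82.5 + 0.25·25 = 88.75.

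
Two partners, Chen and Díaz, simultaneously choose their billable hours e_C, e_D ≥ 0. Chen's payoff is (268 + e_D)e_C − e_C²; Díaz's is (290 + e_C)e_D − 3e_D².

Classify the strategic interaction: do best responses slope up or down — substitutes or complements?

strategic complements

Expanding Chen's payoff: 268e_C + e_De_C − e_C².
∂π/∂e_C = 268 + e_D − 2e_C = 0, so e_C = 134 + 0.5e_D.
The best-response slope de_C/de_D = 0.5 > 0: the reaction function is upward-sloping, so the choices are strategic complements.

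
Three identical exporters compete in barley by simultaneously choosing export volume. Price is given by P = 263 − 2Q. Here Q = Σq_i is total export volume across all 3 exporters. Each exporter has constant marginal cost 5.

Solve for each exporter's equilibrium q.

A representative exporter's profit is π_i = q_i(263 − 2Q) − 5q_i, with Q = q_i + Σ_{j≠i} q_j.
First-order condition: 258 − 4q_i − 2Σ_{j≠i} q_j = 0.
In a symmetric equilibrium every exporter chooses the same q, so Σ_{j≠i} q_j = 2q. The condition becomes 258 − 8q = 0, giving q = 258/8 = 32.25.

32.25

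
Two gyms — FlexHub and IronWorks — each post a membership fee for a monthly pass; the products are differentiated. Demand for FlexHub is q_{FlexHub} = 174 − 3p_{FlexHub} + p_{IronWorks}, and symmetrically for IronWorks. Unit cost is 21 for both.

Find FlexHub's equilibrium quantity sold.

79.2

FlexHub's profit: π = (p_{FlexHub} − 21)(174 − 3p_{FlexHub} + p_{IronWorks}).
∂π/∂p_{FlexHub} = 237 − 6p_{FlexHub} + p_{IronWorks} = 0 ⇒ p_{FlexHub} = 39.5 + (1/6)p_{IronWorks}.
Setting p_{FlexHub} = p_{IronWorks} in the reaction function: p_{FlexHub} = 39.5 + (1/6)p_{FlexHub}, so p_{FlexHub} = 39.5 / (5/6) = 47.4.
q_{FlexHub} = 174 − 3·47.4 + 47.4 = 79.2.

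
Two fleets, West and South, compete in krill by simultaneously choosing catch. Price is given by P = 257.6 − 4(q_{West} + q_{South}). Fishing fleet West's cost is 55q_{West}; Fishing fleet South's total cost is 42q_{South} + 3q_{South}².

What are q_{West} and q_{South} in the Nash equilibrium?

Fishing fleet West's profit: π = q_{West}(257.6 − 4(q_{West} + q_{South})) − 55q_{West}.
∂π/∂q_{West} = 202.6 − 8q_{West} − 4q_{South} = 0, so q_{West} = 25.325 − 0.5q_{South}.
For South: ∂π/∂q_{South} = 215.6 − 14q_{South} − 4q_{West} = 0 ⇒ q_{South} = 15.4 − (2/7)q_{West}.
Substituting the second reaction function into the first: q_{West} = 25.325 − 0.5(15.4 − (2/7)q_{West}), which gives (6/7)q_{West} = 17.625 ⇒ q_{West} = 20.5625.
Then q_{South} = 15.4 − (2/7)·20.5625 = 9.525.

20.5625, 9.525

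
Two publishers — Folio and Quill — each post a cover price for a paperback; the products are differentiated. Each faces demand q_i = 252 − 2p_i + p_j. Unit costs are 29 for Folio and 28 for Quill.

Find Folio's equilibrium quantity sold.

148.4

Folio's profit: π = (p_{Folio} − 29)(252 − 2p_{Folio} + p_{Quill}).
∂π/∂p_{Folio} = 310 − 4p_{Folio} + p_{Quill} = 0 ⇒ p_{Folio} = 77.5 + 0.25p_{Quill}.
Similarly p_{Quill} = 77 + 0.25p_{Folio}.
Plugging p_{Quill} into Folio's best response: p_{Folio} = 77.5 + 0.25(77 + 0.25p_{Folio}) ⇒ 0.9375p_{Folio} = 96.75, so p_{Folio} = 103.2.
Then p_{Quill} = 77 + 0.25·103.2 = 102.8.
q_{Folio} = 252 − 2·103.2 + 102.8 = 148.4.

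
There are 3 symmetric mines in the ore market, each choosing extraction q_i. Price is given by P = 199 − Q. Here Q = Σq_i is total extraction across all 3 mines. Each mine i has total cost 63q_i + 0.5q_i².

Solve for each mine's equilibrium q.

A representative mine's profit is π_i = q_i(199 − Q) − 63q_i − 0.5q_i², with Q = q_i + Σ_{j≠i} q_j.
First-order condition: 136 − 3q_i − Σ_{j≠i} q_j = 0.
In a symmetric equilibrium every mine chooses the same q, so Σ_{j≠i} q_j = 2q. The condition becomes 136 − 5q = 0, giving q = 136/5 = 27.2.

27.2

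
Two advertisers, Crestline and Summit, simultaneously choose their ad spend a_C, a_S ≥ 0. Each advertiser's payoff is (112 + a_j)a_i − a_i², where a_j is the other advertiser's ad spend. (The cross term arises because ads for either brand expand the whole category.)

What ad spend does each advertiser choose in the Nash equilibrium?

112

Crestline's payoff is (112 + a_S)a_C − a_C².
∂π/∂a_C = 112 + a_S − 2a_C = 0, so a_C = 56 + 0.5a_S.
Setting a_C = a_S in the reaction function: a_C = 56 + 0.5a_C, so a_C = 56 / 0.5 = 112.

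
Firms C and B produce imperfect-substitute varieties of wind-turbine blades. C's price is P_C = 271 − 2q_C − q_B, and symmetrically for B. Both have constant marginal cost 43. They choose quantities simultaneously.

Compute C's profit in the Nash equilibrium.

4158.72

Firm C's profit: π = q_C(271 − 2q_C − q_B) − 43q_C.
∂π/∂q_C = 228 − 4q_C − q_B = 0 ⇒ q_C = 57 − 0.25q_B.
Setting q_C = q_B in the reaction function: q_C = 57 − 0.25q_C, so q_C = 57 / 1.25 = 45.6.
P_C = 271 − 2·45.6 − 45.6 = 134.2.
Profit = (134.2 − 43)·45.6 = 4158.72.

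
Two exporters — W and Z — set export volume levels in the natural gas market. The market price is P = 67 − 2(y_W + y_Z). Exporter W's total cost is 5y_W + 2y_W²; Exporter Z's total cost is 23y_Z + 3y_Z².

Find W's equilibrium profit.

196

Exporter W's profit: π = y_W(67 − 2(y_W + y_Z)) − 5y_W − 2y_W².
∂π/∂y_W = 62 − 8y_W − 2y_Z = 0, so y_W = 7.75 − 0.25y_Z.
For Z: ∂π/∂y_Z = 44 − 10y_Z − 2y_W = 0 ⇒ y_Z = 4.4 − 0.2y_W.
Plugging y_Z into W's best response: y_W = 7.75 − 0.25(4.4 − 0.2y_W) ⇒ 0.95y_W = 6.65, so y_W = 7.
Then y_Z = 4.4 − 0.2·7 = 3.
Price P = 67 − 2·10 = 47.
W's profit: (47 − 5)·7 − 2(7)² = 196.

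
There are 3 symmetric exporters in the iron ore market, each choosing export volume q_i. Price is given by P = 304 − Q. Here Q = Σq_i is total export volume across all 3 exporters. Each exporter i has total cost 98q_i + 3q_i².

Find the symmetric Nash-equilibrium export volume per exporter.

20.6

A representative exporter's profit is π_i = q_i(304 − Q) − 98q_i − 3q_i², with Q = q_i + Σ_{j≠i} q_j.
First-order condition: 206 − 8q_i − Σ_{j≠i} q_j = 0.
Imposing symmetry (q_j = q for all j) turns Σ_{j≠i} q_j into 2q, so 206 = 10q and q = 20.6.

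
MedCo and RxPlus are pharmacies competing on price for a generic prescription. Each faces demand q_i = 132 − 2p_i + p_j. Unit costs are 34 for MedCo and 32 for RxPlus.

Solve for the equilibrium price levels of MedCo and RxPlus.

66.4, 65.6

MedCo's profit: π = (p_{MedCo} − 34)(132 − 2p_{MedCo} + p_{RxPlus}).
∂π/∂p_{MedCo} = 200 − 4p_{MedCo} + p_{RxPlus} = 0 ⇒ p_{MedCo} = 50 + 0.25p_{RxPlus}.
Similarly p_{RxPlus} = 49 + 0.25p_{MedCo}.
Substituting the second reaction function into the first: p_{MedCo} = 50 + 0.25(49 + 0.25p_{MedCo}), which gives 0.9375p_{MedCo} = 62.25 ⇒ p_{MedCo} = 66.4.
Then p_{RxPlus} = 49 + 0.25·66.4 = 65.6.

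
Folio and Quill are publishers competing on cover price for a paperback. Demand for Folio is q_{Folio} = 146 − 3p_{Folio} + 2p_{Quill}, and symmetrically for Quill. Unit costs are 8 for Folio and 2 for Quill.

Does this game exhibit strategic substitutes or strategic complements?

strategic complements

Folio's profit: π = (p_{Folio} − 8)(146 − 3p_{Folio} + 2p_{Quill}).
∂π/∂p_{Folio} = 170 − 6p_{Folio} + 2p_{Quill} = 0 ⇒ p_{Folio} = 85/3 + (1/3)p_{Quill}.
The best-response slope dp_{Folio}/dp_{Quill} = 1/3 > 0: the reaction function is upward-sloping, so the choices are strategic complements.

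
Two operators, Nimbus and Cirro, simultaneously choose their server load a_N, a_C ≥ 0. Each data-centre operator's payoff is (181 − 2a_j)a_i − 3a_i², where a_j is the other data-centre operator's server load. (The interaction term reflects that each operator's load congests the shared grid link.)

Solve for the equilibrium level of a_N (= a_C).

22.625

Nimbus's payoff is (181 − 2a_C)a_N − 3a_N².
∂π/∂a_N = 181 − 2a_C − 6a_N = 0, so a_N = 181/6 − (1/3)a_C.
Setting a_N = a_C in the reaction function: a_N = 181/6 − (1/3)a_N, so a_N = (181/6) / (4/3) = 22.625.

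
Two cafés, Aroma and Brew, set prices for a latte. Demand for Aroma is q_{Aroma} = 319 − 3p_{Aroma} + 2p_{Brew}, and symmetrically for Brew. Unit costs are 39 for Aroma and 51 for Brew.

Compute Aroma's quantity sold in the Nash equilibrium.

Aroma's profit: π = (p_{Aroma} − 39)(319 − 3p_{Aroma} + 2p_{Brew}).
∂π/∂p_{Aroma} = 436 − 6p_{Aroma} + 2p_{Brew} = 0 ⇒ p_{Aroma} = 218/3 + (1/3)p_{Brew}.
Similarly p_{Brew} = 236/3 + (1/3)p_{Aroma}.
Solving the two reaction functions simultaneously: (1 − (1/3)(1/3))p_{Aroma} = 218/3 + (1/3)·(236/3), so (8/9)p_{Aroma} = 890/9 and p_{Aroma} = 111.25.
Then p_{Brew} = 236/3 + (1/3)·111.25 = 115.75.
q_{Aroma} = 319 − 3·111.25 + 2·115.75 = 216.75.

216.75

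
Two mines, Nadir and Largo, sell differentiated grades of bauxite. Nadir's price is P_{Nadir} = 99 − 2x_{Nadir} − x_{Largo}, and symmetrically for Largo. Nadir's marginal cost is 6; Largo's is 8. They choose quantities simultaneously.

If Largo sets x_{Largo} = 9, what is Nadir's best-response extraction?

21

Mine Nadir's profit: π = x_{Nadir}(99 − 2x_{Nadir} − x_{Largo}) − 6x_{Nadir}.
∂π/∂x_{Nadir} = 93 − 4x_{Nadir} − x_{Largo} = 0 ⇒ x_{Nadir} = 23.25 − 0.25x_{Largo}.
At x_{Largo} = 9: x_{Nadir} = 23.25 − 0.25·9 = 21.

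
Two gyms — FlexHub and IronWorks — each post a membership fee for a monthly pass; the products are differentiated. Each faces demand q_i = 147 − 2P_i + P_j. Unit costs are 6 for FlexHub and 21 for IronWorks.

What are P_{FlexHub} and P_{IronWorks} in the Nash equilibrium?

55, 61

FlexHub's profit: π = (P_{FlexHub} − 6)(147 − 2P_{FlexHub} + P_{IronWorks}).
∂π/∂P_{FlexHub} = 159 − 4P_{FlexHub} + P_{IronWorks} = 0 ⇒ P_{FlexHub} = 39.75 + 0.25P_{IronWorks}.
Similarly P_{IronWorks} = 47.25 + 0.25P_{FlexHub}.
Solving the two reaction functions simultaneously: (1 − (0.25)(0.25))P_{FlexHub} = 39.75 + 0.25·47.25, so 0.9375P_{FlexHub} = 51.5625 and P_{FlexHub} = 55.
Then P_{IronWorks} = 47.25 + 0.25·55 = 61.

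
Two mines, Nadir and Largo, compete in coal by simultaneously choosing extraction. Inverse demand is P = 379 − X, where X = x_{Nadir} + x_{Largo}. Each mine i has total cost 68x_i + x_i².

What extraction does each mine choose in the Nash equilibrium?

Mine Nadir's profit: π = x_{Nadir}(379 − (x_{Nadir} + x_{Largo})) − 68x_{Nadir} − x_{Nadir}².
∂π/∂x_{Nadir} = 311 − 4x_{Nadir} − x_{Largo} = 0, so x_{Nadir} = 77.75 − 0.25x_{Largo}.
The game is symmetric, so in equilibrium x_{Largo} = x_{Nadir}: the reaction function gives 1.25x_{Nadir} = 77.75, hence x_{Nadir} = 62.2.

62.2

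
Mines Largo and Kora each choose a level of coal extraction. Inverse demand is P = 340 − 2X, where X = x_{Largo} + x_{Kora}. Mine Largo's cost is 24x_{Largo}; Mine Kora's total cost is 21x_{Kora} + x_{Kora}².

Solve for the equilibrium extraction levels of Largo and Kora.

62.9, 32.2

Mine Largo's profit: π = x_{Largo}(340 − 2(x_{Largo} + x_{Kora})) − 24x_{Largo}.
∂π/∂x_{Largo} = 316 − 4x_{Largo} − 2x_{Kora} = 0, so x_{Largo} = 79 − 0.5x_{Kora}.
For Kora: ∂π/∂x_{Kora} = 319 − 6x_{Kora} − 2x_{Largo} = 0 ⇒ x_{Kora} = 319/6 − (1/3)x_{Largo}.
Solving the two reaction functions simultaneously: (1 − (−0.5)(−1/3))x_{Largo} = 79 − 0.5·(319/6), so (5/6)x_{Largo} = 629/12 and x_{Largo} = 62.9.
Then x_{Kora} = 319/6 − (1/3)·62.9 = 32.2.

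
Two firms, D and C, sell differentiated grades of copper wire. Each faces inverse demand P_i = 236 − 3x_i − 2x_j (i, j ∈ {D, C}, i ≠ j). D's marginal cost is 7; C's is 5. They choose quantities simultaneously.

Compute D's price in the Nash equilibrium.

92.5

Firm D's profit: π = x_D(236 − 3x_D − 2x_C) − 7x_D.
∂π/∂x_D = 229 − 6x_D − 2x_C = 0 ⇒ x_D = 229/6 − (1/3)x_C.
Similarly x_C = 38.5 − (1/3)x_D.
Substituting the second reaction function into the first: x_D = 229/6 − (1/3)(38.5 − (1/3)x_D), which gives (8/9)x_D = 76/3 ⇒ x_D = 28.5.
Then x_C = 38.5 − (1/3)·28.5 = 29.
P_D = 236 − 3·28.5 − 2·29 = 92.5.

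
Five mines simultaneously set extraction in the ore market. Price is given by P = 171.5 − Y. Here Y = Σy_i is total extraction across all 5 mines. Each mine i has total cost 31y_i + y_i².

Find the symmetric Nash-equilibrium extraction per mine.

17.5625

A representative mine's profit is π_i = y_i(171.5 − Y) − 31y_i − y_i², with Y = y_i + Σ_{j≠i} y_j.
First-order condition: 140.5 − 4y_i − Σ_{j≠i} y_j = 0.
Imposing symmetry (y_j = y for all j) turns Σ_{j≠i} y_j into 4y, so 140.5 = 8y and y = 17.5625.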